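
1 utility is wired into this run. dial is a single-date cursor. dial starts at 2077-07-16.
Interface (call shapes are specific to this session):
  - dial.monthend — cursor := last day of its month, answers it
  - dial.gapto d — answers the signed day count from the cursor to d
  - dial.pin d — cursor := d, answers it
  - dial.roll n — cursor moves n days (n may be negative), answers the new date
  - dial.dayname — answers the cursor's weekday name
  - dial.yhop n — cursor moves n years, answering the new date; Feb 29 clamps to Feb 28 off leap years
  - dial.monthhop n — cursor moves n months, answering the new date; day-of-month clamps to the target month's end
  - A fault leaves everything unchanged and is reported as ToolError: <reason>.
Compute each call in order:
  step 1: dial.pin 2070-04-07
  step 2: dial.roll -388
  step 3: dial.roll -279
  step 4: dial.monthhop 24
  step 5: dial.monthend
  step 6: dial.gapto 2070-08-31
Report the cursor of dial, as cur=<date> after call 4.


-> pin(d=2070-04-07)
<- 2070-04-07
-> roll(n=-388)
<- 2069-03-15
-> roll(n=-279)
<- 2068-06-09
-> monthhop(n=24)
<- 2070-06-09
-> monthend()
<- 2070-06-30
-> gapto(d=2070-08-31)
<- 62

Answer: cur=2070-06-09


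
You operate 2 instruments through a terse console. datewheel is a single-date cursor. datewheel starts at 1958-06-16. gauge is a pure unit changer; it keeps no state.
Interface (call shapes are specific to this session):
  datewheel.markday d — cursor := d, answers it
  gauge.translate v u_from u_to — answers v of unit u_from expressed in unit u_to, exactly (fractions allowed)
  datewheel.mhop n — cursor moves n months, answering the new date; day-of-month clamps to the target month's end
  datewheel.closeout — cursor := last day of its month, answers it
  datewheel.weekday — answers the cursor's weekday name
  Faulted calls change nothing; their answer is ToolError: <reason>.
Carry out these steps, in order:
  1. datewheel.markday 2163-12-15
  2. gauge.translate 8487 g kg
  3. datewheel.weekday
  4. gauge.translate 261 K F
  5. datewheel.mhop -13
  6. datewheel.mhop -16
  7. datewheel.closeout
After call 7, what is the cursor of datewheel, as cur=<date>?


! datewheel.markday(2163-12-15) : 2163-12-15
! gauge.translate(8487, g, kg) : 8487/1000
! datewheel.weekday() : Thursday
! gauge.translate(261, K, F) : 1013/100
! datewheel.mhop(-13) : 2162-11-15
! datewheel.mhop(-16) : 2161-07-15
! datewheel.closeout() : 2161-07-31

Answer: cur=2161-07-31


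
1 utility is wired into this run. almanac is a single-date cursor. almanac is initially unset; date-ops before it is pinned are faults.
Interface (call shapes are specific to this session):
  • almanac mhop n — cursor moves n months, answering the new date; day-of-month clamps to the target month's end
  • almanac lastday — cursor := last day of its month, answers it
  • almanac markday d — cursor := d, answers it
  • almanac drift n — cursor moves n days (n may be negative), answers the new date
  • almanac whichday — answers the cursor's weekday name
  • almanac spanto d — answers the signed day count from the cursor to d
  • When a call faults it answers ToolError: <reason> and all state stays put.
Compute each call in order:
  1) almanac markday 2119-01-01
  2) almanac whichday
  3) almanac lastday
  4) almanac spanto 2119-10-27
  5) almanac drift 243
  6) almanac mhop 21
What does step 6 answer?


Answer: 2121-07-01

Derivation:
;; almanac markday(2119-01-01) == 2119-01-01
;; almanac whichday() == Sunday
;; almanac lastday() == 2119-01-31
;; almanac spanto(2119-10-27) == 269
;; almanac drift(243) == 2119-10-01
;; almanac mhop(21) == 2121-07-01


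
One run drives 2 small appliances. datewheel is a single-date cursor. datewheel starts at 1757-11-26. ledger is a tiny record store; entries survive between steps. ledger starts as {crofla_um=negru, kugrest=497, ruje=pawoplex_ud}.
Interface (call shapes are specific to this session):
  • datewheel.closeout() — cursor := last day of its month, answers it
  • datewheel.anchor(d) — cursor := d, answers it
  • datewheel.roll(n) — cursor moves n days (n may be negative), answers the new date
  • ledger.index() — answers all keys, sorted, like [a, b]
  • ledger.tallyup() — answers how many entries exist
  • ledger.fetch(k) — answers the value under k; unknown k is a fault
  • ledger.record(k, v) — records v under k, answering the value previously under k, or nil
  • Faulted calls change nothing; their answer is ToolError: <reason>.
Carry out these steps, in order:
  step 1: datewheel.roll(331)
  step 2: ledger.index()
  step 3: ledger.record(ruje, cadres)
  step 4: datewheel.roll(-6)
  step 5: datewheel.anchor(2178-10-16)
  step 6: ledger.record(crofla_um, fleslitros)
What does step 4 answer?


Answer: 1758-10-17

Derivation:
% roll n→331
[out] 1758-10-23
% index
[out] [crofla_um, kugrest, ruje]
% record k→ruje v→cadres
[out] pawoplex_ud
% roll n→-6
[out] 1758-10-17
% anchor d→2178-10-16
[out] 2178-10-16
% record k→crofla_um v→fleslitros
[out] negru


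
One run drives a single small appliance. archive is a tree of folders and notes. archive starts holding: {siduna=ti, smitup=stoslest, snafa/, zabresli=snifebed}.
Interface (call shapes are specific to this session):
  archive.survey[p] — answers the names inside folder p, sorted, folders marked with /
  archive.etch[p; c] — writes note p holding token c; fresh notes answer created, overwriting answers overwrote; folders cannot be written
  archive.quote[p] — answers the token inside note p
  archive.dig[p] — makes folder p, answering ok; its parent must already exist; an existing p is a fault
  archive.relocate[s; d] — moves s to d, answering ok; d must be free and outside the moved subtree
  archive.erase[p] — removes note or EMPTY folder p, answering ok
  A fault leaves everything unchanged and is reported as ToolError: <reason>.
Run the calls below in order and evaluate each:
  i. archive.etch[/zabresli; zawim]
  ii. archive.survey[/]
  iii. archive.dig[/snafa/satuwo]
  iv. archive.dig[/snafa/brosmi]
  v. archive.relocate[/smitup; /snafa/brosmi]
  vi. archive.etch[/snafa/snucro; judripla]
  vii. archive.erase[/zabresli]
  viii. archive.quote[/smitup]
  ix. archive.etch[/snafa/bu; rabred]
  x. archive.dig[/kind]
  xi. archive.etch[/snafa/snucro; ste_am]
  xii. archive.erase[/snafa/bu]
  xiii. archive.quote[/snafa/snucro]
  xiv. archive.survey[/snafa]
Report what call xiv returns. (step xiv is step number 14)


! archive.etch(p: /zabresli, c: zawim) : overwrote
! archive.survey(p: /) : [siduna, smitup, snafa/, zabresli]
! archive.dig(p: /snafa/satuwo) : ok
! archive.dig(p: /snafa/brosmi) : ok
! archive.relocate(s: /smitup, d: /snafa/brosmi) : ToolError: exists
! archive.etch(p: /snafa/snucro, c: judripla) : created
! archive.erase(p: /zabresli) : ok
! archive.quote(p: /smitup) : stoslest
! archive.etch(p: /snafa/bu, c: rabred) : created
! archive.dig(p: /kind) : ok
! archive.etch(p: /snafa/snucro, c: ste_am) : overwrote
! archive.erase(p: /snafa/bu) : ok
! archive.quote(p: /snafa/snucro) : ste_am
! archive.survey(p: /snafa) : [brosmi/, satuwo/, snucro]

Answer: [brosmi/, satuwo/, snucro]


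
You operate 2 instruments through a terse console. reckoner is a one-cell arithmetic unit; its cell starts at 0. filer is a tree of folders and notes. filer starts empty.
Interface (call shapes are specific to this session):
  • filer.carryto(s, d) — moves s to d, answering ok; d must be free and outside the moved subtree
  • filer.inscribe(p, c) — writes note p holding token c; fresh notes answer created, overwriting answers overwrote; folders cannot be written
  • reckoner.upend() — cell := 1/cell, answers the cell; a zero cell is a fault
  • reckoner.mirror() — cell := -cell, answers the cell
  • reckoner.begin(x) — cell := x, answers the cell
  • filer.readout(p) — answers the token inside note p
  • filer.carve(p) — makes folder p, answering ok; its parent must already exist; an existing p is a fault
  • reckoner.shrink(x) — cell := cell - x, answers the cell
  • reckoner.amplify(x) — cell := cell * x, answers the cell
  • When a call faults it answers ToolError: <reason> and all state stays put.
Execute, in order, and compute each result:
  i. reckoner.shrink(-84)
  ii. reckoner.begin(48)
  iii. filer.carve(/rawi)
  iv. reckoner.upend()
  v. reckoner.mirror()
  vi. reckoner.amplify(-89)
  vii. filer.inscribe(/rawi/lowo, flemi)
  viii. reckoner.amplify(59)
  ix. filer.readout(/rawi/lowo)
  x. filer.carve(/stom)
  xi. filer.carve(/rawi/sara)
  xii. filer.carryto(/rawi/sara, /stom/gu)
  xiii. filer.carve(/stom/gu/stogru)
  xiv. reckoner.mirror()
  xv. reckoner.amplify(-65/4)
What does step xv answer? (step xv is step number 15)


$ reckoner.shrink -84
  84
$ reckoner.begin 48
  48
$ filer.carve /rawi
  ok
$ reckoner.upend
  1/48
$ reckoner.mirror
  -1/48
$ reckoner.amplify -89
  89/48
$ filer.inscribe /rawi/lowo flemi
  created
$ reckoner.amplify 59
  5251/48
$ filer.readout /rawi/lowo
  flemi
$ filer.carve /stom
  ok
$ filer.carve /rawi/sara
  ok
$ filer.carryto /rawi/sara /stom/gu
  ok
$ filer.carve /stom/gu/stogru
  ok
$ reckoner.mirror
  -5251/48
$ reckoner.amplify -65/4
  341315/192

Answer: 341315/192


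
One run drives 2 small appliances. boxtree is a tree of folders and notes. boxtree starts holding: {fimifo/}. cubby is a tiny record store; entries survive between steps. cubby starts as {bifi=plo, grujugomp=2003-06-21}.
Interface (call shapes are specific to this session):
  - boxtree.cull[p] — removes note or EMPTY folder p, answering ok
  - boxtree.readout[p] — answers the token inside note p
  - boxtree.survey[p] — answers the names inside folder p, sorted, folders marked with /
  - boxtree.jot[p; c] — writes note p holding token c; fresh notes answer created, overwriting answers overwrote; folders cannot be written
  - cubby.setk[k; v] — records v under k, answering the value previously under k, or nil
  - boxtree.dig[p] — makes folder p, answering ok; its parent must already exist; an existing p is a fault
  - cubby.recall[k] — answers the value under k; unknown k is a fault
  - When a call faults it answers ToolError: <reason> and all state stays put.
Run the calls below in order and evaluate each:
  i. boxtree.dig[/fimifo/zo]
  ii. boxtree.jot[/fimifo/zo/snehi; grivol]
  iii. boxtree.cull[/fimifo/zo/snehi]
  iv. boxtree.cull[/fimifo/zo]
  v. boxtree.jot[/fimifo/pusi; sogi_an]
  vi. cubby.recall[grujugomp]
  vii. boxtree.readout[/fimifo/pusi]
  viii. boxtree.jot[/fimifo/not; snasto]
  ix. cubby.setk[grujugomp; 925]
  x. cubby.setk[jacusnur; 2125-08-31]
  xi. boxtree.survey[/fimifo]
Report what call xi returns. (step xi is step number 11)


Answer: [not, pusi]

Derivation:
-- 1. boxtree.dig(p: /fimifo/zo) -> ok
-- 2. boxtree.jot(p: /fimifo/zo/snehi, c: grivol) -> created
-- 3. boxtree.cull(p: /fimifo/zo/snehi) -> ok
-- 4. boxtree.cull(p: /fimifo/zo) -> ok
-- 5. boxtree.jot(p: /fimifo/pusi, c: sogi_an) -> created
-- 6. cubby.recall(k: grujugomp) -> 2003-06-21
-- 7. boxtree.readout(p: /fimifo/pusi) -> sogi_an
-- 8. boxtree.jot(p: /fimifo/not, c: snasto) -> created
-- 9. cubby.setk(k: grujugomp, v: 925) -> 2003-06-21
-- 10. cubby.setk(k: jacusnur, v: 2125-08-31) -> nil
-- 11. boxtree.survey(p: /fimifo) -> [not, pusi]


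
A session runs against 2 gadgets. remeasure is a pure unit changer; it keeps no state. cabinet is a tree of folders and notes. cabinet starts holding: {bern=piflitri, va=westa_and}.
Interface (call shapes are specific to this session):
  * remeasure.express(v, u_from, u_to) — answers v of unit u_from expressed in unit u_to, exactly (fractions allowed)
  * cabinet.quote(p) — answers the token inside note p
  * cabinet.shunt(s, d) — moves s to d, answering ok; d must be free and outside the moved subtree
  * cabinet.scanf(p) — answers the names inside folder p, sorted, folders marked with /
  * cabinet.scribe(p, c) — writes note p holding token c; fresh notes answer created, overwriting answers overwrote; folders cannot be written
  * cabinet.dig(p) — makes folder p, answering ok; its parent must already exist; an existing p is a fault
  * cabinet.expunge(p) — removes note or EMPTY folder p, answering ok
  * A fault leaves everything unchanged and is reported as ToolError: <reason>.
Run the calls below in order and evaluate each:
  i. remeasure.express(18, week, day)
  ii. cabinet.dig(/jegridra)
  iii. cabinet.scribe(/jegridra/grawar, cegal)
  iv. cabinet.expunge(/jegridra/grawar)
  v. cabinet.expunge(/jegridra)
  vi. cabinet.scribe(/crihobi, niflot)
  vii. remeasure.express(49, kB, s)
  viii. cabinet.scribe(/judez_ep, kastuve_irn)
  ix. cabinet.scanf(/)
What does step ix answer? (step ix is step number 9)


Answer: [bern, crihobi, judez_ep, va]

Derivation:
Do: express[18; week; day]
See: 126
Do: dig[/jegridra]
See: ok
Do: scribe[/jegridra/grawar; cegal]
See: created
Do: expunge[/jegridra/grawar]
See: ok
Do: expunge[/jegridra]
See: ok
Do: scribe[/crihobi; niflot]
See: created
Do: express[49; kB; s]
See: ToolError: incompatible units
Do: scribe[/judez_ep; kastuve_irn]
See: created
Do: scanf[/]
See: [bern, crihobi, judez_ep, va]


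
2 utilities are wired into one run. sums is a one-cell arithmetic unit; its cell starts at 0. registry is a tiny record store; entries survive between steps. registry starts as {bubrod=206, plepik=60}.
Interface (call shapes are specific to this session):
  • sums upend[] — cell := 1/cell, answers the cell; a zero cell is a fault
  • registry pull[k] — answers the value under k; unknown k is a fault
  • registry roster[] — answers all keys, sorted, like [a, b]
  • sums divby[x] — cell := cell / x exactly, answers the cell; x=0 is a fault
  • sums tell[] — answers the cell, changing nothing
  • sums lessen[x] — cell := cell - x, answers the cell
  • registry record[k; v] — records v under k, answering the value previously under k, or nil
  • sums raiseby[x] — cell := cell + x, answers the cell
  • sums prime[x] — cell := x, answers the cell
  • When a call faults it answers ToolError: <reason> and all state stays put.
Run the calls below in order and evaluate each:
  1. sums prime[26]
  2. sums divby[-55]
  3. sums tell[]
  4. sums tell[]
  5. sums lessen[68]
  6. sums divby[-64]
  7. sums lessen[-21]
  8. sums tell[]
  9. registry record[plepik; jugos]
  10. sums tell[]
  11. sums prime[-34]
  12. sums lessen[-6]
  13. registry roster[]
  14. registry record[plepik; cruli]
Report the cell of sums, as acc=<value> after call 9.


Answer: acc=38843/1760

Derivation:
Using sums prime(26), which returns 26.
Using sums divby(-55), and observe -26/55.
I use sums tell, and get -26/55.
I try sums tell(), → -26/55.
I try sums lessen(68), which returns -3766/55.
I try sums divby(-64), yielding 1883/1760.
I run sums lessen(-21): 38843/1760.
I try sums tell, and see 38843/1760.
I invoke registry record(plepik, jugos), giving 60.
I run sums tell, — result: 38843/1760.
I call sums prime(-34), and observe -34.
I invoke sums lessen(-6), yielding -28.
Next I call registry roster(), and get [bubrod, plepik].
Invoking registry record(plepik, cruli), and see jugos.


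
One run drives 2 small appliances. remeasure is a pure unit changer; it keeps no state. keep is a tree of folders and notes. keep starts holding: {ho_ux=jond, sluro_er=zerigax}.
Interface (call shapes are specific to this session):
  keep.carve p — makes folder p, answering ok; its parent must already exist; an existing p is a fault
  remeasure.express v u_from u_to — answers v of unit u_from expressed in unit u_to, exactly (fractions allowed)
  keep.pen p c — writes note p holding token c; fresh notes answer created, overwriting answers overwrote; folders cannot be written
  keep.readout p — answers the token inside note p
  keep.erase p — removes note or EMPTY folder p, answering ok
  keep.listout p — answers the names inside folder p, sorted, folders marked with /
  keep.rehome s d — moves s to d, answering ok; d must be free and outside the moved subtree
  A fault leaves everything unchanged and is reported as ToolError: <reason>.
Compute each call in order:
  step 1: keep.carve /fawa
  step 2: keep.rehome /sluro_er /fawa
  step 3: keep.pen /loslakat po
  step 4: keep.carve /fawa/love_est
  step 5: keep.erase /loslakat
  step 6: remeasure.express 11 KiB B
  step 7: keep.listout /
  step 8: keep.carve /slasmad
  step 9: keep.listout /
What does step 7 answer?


Answer: [fawa/, ho_ux, sluro_er]

Derivation:
! 1. keep.carve(p=/fawa) => ok
! 2. keep.rehome(s=/sluro_er, d=/fawa) => ToolError: exists
! 3. keep.pen(p=/loslakat, c=po) => created
! 4. keep.carve(p=/fawa/love_est) => ok
! 5. keep.erase(p=/loslakat) => ok
! 6. remeasure.express(v=11, u_from=KiB, u_to=B) => 11264
! 7. keep.listout(p=/) => [fawa/, ho_ux, sluro_er]
! 8. keep.carve(p=/slasmad) => ok
! 9. keep.listout(p=/) => [fawa/, ho_ux, slasmad/, sluro_er]


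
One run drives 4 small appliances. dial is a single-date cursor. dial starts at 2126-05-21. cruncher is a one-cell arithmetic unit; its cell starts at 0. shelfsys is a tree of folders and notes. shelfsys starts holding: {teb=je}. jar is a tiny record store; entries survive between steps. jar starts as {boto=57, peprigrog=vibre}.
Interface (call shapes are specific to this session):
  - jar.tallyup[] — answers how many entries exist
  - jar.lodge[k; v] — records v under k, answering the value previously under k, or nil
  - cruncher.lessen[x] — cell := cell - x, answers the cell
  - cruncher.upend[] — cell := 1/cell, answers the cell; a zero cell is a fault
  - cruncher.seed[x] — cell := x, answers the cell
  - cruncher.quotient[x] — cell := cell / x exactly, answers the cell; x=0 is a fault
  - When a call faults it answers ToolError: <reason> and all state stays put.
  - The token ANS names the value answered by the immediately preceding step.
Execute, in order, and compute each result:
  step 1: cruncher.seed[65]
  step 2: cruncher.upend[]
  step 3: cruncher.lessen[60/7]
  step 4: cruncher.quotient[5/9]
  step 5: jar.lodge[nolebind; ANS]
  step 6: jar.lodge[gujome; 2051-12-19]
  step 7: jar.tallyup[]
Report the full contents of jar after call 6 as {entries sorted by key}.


Answer: {boto=57, gujome=2051-12-19, nolebind=-35037/2275, peprigrog=vibre}

Derivation:
CALL seed[x=65]
RET  65
CALL upend[]
RET  1/65
CALL lessen[x=60/7]
RET  -3893/455
CALL quotient[x=5/9]
RET  -35037/2275
CALL lodge[k=nolebind; v=ANS]
RET  nil
CALL lodge[k=gujome; v=2051-12-19]
RET  nil
CALL tallyup[]
RET  4


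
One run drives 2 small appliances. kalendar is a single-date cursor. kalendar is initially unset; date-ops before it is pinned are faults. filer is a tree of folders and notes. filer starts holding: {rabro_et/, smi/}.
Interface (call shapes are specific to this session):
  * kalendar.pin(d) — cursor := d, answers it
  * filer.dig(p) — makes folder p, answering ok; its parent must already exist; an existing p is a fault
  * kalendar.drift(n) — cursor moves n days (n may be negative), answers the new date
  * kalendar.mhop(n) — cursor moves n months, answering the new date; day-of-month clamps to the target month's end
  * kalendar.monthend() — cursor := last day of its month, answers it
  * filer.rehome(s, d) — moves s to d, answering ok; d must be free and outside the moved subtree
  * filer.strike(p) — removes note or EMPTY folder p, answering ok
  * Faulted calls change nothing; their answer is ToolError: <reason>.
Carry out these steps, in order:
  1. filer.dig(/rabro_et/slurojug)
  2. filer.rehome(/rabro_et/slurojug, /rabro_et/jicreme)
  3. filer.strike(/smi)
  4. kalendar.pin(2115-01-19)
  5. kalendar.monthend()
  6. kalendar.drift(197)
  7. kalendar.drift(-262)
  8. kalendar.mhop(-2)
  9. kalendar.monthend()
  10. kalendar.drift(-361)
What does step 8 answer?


Answer: 2114-09-27

Derivation:
CALL filer.dig[p: /rabro_et/slurojug]
RET  ok
CALL filer.rehome[s: /rabro_et/slurojug; d: /rabro_et/jicreme]
RET  ok
CALL filer.strike[p: /smi]
RET  ok
CALL kalendar.pin[d: 2115-01-19]
RET  2115-01-19
CALL kalendar.monthend[]
RET  2115-01-31
CALL kalendar.drift[n: 197]
RET  2115-08-16
CALL kalendar.drift[n: -262]
RET  2114-11-27
CALL kalendar.mhop[n: -2]
RET  2114-09-27
CALL kalendar.monthend[]
RET  2114-09-30
CALL kalendar.drift[n: -361]
RET  2113-10-04


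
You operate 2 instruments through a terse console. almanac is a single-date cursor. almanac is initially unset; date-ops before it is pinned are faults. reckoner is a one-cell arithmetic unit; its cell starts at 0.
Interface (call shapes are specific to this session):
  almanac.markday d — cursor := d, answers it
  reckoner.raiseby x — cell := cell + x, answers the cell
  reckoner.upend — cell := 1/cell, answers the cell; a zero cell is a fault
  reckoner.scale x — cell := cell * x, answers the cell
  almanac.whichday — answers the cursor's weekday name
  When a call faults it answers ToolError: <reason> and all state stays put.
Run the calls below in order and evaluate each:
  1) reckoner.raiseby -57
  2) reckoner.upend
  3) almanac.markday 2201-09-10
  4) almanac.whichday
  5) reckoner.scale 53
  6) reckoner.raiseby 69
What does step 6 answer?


I run reckoner.raiseby(-57), yielding -57.
Now I run reckoner.upend, yielding -1/57.
I try almanac.markday(2201-09-10), and see 2201-09-10.
I use almanac.whichday, — result: Thursday.
Invoking reckoner.scale(53), yielding -53/57.
Then reckoner.raiseby(69), yielding 3880/57.

Answer: 3880/57


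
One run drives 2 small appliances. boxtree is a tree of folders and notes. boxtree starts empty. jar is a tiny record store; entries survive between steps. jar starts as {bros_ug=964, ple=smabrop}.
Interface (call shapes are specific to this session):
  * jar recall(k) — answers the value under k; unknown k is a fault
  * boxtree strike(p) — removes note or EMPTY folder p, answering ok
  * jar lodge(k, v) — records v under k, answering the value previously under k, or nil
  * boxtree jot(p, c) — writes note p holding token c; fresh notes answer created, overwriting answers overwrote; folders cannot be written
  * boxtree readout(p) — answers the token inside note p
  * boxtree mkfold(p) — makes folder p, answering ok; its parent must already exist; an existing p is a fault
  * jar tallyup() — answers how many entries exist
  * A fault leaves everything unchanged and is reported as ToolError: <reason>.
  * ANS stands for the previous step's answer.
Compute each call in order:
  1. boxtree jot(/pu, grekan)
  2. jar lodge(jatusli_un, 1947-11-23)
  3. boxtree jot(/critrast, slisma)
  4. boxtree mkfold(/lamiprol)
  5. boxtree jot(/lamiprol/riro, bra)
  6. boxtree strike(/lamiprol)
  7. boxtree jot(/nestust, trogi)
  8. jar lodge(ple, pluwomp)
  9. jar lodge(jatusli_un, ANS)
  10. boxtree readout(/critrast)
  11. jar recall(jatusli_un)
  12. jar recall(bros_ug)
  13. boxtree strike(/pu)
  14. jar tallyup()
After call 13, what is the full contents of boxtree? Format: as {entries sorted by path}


Answer: {critrast=slisma, lamiprol/, lamiprol/riro=bra, nestust=trogi}

Derivation:
>> boxtree jot(p=/pu, c=grekan)
<< created
>> jar lodge(k=jatusli_un, v=1947-11-23)
<< nil
>> boxtree jot(p=/critrast, c=slisma)
<< created
>> boxtree mkfold(p=/lamiprol)
<< ok
>> boxtree jot(p=/lamiprol/riro, c=bra)
<< created
>> boxtree strike(p=/lamiprol)
<< ToolError: not empty
>> boxtree jot(p=/nestust, c=trogi)
<< created
>> jar lodge(k=ple, v=pluwomp)
<< smabrop
>> jar lodge(k=jatusli_un, v=ANS)
<< 1947-11-23
>> boxtree readout(p=/critrast)
<< slisma
>> jar recall(k=jatusli_un)
<< smabrop
>> jar recall(k=bros_ug)
<< 964
>> boxtree strike(p=/pu)
<< ok
>> jar tallyup()
<< 3


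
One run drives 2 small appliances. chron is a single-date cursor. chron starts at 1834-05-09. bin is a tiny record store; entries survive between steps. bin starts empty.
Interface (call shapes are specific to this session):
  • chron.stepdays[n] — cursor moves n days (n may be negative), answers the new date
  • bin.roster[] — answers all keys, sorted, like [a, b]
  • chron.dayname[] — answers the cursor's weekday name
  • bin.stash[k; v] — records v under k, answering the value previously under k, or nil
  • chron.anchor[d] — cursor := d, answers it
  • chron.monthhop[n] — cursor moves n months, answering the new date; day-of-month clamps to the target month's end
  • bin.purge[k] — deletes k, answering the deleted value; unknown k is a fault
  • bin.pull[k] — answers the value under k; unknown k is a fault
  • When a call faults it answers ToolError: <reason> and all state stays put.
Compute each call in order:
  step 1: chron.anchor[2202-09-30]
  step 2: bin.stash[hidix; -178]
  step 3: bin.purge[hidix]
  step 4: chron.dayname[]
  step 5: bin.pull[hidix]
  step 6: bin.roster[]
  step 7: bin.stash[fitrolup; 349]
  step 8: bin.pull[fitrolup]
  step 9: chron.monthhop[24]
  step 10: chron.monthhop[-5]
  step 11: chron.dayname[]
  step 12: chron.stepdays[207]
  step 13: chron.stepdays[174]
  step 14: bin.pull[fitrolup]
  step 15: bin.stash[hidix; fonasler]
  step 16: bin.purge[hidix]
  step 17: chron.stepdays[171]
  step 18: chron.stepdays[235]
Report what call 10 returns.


>> chron.anchor(d: 2202-09-30)
<< 2202-09-30
>> bin.stash(k: hidix, v: -178)
<< nil
>> bin.purge(k: hidix)
<< -178
>> chron.dayname()
<< Thursday
>> bin.pull(k: hidix)
<< ToolError: no such key hidix
>> bin.roster()
<< []
>> bin.stash(k: fitrolup, v: 349)
<< nil
>> bin.pull(k: fitrolup)
<< 349
>> chron.monthhop(n: 24)
<< 2204-09-30
>> chron.monthhop(n: -5)
<< 2204-04-30
>> chron.dayname()
<< Monday
>> chron.stepdays(n: 207)
<< 2204-11-23
>> chron.stepdays(n: 174)
<< 2205-05-16
>> bin.pull(k: fitrolup)
<< 349
>> bin.stash(k: hidix, v: fonasler)
<< nil
>> bin.purge(k: hidix)
<< fonasler
>> chron.stepdays(n: 171)
<< 2205-11-03
>> chron.stepdays(n: 235)
<< 2206-06-26

Answer: 2204-04-30


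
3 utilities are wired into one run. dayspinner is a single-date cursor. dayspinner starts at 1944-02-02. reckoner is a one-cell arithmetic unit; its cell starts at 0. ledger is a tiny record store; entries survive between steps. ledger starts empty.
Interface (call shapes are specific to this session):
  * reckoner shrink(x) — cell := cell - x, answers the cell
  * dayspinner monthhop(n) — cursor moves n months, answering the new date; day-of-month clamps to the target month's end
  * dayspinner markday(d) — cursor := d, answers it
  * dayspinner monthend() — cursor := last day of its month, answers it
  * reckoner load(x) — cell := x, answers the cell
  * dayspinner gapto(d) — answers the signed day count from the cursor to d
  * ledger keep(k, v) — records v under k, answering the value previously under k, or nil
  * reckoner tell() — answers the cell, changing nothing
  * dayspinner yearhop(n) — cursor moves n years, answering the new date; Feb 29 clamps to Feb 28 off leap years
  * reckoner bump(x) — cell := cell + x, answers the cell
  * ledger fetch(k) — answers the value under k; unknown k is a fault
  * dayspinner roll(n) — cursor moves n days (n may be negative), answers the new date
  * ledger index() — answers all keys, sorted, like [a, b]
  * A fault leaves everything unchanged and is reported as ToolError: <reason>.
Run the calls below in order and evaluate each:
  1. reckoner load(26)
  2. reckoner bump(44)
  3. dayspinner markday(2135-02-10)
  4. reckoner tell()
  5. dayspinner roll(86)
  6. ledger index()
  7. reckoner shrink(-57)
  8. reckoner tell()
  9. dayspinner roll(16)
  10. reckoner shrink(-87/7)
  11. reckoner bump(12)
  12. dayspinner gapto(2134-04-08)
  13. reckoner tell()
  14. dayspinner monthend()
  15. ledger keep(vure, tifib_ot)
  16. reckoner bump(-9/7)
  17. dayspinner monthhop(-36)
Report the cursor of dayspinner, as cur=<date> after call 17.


Answer: cur=2132-05-31

Derivation:
Act: reckoner load[x=26]
Obs: 26
Act: reckoner bump[x=44]
Obs: 70
Act: dayspinner markday[d=2135-02-10]
Obs: 2135-02-10
Act: reckoner tell[]
Obs: 70
Act: dayspinner roll[n=86]
Obs: 2135-05-07
Act: ledger index[]
Obs: []
Act: reckoner shrink[x=-57]
Obs: 127
Act: reckoner tell[]
Obs: 127
Act: dayspinner roll[n=16]
Obs: 2135-05-23
Act: reckoner shrink[x=-87/7]
Obs: 976/7
Act: reckoner bump[x=12]
Obs: 1060/7
Act: dayspinner gapto[d=2134-04-08]
Obs: -410
Act: reckoner tell[]
Obs: 1060/7
Act: dayspinner monthend[]
Obs: 2135-05-31
Act: ledger keep[k=vure; v=tifib_ot]
Obs: nil
Act: reckoner bump[x=-9/7]
Obs: 1051/7
Act: dayspinner monthhop[n=-36]
Obs: 2132-05-31


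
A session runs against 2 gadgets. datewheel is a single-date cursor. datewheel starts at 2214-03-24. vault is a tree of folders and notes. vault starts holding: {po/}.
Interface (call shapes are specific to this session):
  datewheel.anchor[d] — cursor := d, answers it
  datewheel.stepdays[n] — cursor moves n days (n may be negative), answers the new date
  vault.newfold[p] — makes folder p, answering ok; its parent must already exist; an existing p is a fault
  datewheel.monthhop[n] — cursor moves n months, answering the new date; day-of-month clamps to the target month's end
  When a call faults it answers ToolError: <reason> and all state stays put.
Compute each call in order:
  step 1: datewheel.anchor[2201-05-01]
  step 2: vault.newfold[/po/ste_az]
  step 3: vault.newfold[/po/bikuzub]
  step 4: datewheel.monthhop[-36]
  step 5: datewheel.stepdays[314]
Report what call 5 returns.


$ datewheel.anchor d: 2201-05-01
[out] 2201-05-01
$ vault.newfold p: /po/ste_az
[out] ok
$ vault.newfold p: /po/bikuzub
[out] ok
$ datewheel.monthhop n: -36
[out] 2198-05-01
$ datewheel.stepdays n: 314
[out] 2199-03-11

Answer: 2199-03-11


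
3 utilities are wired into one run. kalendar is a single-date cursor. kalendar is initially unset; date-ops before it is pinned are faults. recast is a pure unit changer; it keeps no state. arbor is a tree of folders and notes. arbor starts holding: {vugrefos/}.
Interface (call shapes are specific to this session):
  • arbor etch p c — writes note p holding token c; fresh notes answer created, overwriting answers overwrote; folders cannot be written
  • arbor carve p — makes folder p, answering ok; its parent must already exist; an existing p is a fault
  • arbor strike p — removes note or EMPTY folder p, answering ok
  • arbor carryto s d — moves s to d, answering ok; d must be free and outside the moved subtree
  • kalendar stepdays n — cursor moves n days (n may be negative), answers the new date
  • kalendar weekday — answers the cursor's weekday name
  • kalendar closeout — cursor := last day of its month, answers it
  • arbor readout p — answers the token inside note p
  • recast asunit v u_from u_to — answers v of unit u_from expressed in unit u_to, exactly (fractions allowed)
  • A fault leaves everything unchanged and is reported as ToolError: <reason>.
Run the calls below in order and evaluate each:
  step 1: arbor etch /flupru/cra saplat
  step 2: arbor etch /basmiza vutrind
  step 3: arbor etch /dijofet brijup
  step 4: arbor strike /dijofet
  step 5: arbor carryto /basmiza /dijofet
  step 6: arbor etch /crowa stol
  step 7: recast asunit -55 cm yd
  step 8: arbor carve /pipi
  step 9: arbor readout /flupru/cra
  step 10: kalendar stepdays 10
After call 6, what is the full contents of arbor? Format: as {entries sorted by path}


Answer: {crowa=stol, dijofet=vutrind, vugrefos/}

Derivation:
>>> arbor etch p='/flupru/cra' c='saplat'
[out] ToolError: no parent
>>> arbor etch p='/basmiza' c='vutrind'
[out] created
>>> arbor etch p='/dijofet' c='brijup'
[out] created
>>> arbor strike p='/dijofet'
[out] ok
>>> arbor carryto s='/basmiza' d='/dijofet'
[out] ok
>>> arbor etch p='/crowa' c='stol'
[out] created
>>> recast asunit v='-55' u_from='cm' u_to='yd'
[out] -1375/2286
>>> arbor carve p='/pipi'
[out] ok
>>> arbor readout p='/flupru/cra'
[out] ToolError: not found
>>> kalendar stepdays n='10'
[out] ToolError: no date set


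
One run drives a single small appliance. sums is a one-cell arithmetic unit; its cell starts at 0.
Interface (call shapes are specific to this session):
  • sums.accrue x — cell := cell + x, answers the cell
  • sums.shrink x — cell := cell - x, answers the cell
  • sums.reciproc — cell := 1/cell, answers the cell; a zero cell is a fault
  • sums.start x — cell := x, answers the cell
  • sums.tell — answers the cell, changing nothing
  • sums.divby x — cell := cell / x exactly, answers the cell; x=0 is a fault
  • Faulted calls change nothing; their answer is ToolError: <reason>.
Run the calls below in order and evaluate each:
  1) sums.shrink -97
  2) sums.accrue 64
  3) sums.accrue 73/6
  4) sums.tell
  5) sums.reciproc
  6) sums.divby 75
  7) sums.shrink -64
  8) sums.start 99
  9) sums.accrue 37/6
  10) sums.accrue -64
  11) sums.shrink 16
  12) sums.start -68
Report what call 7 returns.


-- sums.shrink(x=-97) ~> 97
-- sums.accrue(x=64) ~> 161
-- sums.accrue(x=73/6) ~> 1039/6
-- sums.tell() ~> 1039/6
-- sums.reciproc() ~> 6/1039
-- sums.divby(x=75) ~> 2/25975
-- sums.shrink(x=-64) ~> 1662402/25975
-- sums.start(x=99) ~> 99
-- sums.accrue(x=37/6) ~> 631/6
-- sums.accrue(x=-64) ~> 247/6
-- sums.shrink(x=16) ~> 151/6
-- sums.start(x=-68) ~> -68

Answer: 1662402/25975


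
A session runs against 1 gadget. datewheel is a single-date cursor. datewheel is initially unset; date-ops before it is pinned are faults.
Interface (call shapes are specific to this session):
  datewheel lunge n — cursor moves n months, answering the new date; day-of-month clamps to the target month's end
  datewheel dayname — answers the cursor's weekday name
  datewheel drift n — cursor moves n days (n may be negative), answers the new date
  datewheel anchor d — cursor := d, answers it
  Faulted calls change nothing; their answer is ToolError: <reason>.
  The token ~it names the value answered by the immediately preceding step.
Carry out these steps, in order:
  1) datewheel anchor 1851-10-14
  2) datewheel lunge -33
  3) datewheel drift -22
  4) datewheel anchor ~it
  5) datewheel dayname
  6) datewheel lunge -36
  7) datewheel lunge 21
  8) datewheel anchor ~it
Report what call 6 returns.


==> datewheel anchor(1851-10-14)
<== 1851-10-14
==> datewheel lunge(-33)
<== 1849-01-14
==> datewheel drift(-22)
<== 1848-12-23
==> datewheel anchor(~it)
<== 1848-12-23
==> datewheel dayname()
<== Saturday
==> datewheel lunge(-36)
<== 1845-12-23
==> datewheel lunge(21)
<== 1847-09-23
==> datewheel anchor(~it)
<== 1847-09-23

Answer: 1845-12-23


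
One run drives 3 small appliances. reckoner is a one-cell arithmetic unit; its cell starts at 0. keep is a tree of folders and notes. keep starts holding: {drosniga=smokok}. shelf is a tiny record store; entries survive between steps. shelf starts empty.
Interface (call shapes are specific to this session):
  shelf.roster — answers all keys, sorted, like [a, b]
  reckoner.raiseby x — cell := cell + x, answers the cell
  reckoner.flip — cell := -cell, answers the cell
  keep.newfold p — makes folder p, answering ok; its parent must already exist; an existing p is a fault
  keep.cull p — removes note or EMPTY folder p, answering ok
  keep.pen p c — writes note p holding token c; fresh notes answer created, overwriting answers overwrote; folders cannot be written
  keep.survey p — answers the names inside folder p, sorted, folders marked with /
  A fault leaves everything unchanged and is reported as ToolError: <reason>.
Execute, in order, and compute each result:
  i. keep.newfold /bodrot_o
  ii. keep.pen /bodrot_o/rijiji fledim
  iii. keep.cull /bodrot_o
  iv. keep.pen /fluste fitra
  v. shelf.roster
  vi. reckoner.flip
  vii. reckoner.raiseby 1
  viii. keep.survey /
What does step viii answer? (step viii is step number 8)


Answer: [bodrot_o/, drosniga, fluste]

Derivation:
Then keep.newfold passing p='/bodrot_o', → ok.
Then keep.pen passing p='/bodrot_o/rijiji', c='fledim', — result: created.
I try keep.cull passing p='/bodrot_o', and observe ToolError: not empty.
Then keep.pen passing p='/fluste', c='fitra', → created.
Now I run shelf.roster: [].
Next I call reckoner.flip(), → 0.
I try reckoner.raiseby passing x='1', → 1.
Then keep.survey passing p='/', which returns [bodrot_o/, drosniga, fluste].


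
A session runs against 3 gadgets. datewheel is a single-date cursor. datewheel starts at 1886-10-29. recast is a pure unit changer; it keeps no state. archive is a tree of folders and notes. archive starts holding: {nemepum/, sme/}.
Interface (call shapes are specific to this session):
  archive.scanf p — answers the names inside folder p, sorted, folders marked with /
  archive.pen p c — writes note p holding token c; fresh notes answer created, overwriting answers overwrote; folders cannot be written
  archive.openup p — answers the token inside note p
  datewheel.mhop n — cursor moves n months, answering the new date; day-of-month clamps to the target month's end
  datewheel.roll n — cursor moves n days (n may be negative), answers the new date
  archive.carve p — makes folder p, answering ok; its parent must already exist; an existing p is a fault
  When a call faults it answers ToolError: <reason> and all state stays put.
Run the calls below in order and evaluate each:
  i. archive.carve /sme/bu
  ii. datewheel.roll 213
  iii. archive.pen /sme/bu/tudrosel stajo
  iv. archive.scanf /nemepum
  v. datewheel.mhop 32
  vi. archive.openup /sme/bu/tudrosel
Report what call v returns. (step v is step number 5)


Answer: 1890-01-30

Derivation:
Invoking carve using p='/sme/bu', and see ok.
I invoke roll using n='213': 1887-05-30.
Next I call pen using p='/sme/bu/tudrosel', c='stajo', and see created.
I call scanf using p='/nemepum', → [].
I call mhop using n='32', yielding 1890-01-30.
I call openup using p='/sme/bu/tudrosel', — result: stajo.


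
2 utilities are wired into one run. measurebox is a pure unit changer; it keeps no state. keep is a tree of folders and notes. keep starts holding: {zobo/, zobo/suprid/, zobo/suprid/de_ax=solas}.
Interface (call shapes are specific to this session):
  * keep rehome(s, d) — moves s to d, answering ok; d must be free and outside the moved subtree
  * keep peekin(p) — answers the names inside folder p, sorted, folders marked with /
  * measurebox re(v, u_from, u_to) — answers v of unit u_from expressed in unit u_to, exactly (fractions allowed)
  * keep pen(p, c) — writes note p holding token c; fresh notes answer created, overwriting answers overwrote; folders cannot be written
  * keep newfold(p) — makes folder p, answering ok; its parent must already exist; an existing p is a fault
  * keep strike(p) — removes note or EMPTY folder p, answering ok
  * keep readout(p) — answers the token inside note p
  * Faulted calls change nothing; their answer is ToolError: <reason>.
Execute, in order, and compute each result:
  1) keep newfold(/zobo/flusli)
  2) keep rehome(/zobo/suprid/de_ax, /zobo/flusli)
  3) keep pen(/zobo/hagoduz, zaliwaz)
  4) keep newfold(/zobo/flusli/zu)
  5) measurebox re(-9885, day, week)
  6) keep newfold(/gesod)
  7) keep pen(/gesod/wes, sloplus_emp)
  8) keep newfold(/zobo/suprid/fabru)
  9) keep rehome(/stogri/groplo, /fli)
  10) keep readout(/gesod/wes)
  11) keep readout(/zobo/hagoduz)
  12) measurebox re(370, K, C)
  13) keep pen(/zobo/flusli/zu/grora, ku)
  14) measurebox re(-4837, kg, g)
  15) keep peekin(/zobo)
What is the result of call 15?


% 1. keep newfold(p: /zobo/flusli) : ok
% 2. keep rehome(s: /zobo/suprid/de_ax, d: /zobo/flusli) : ToolError: exists
% 3. keep pen(p: /zobo/hagoduz, c: zaliwaz) : created
% 4. keep newfold(p: /zobo/flusli/zu) : ok
% 5. measurebox re(v: -9885, u_from: day, u_to: week) : -9885/7
% 6. keep newfold(p: /gesod) : ok
% 7. keep pen(p: /gesod/wes, c: sloplus_emp) : created
% 8. keep newfold(p: /zobo/suprid/fabru) : ok
% 9. keep rehome(s: /stogri/groplo, d: /fli) : ToolError: not found
% 10. keep readout(p: /gesod/wes) : sloplus_emp
% 11. keep readout(p: /zobo/hagoduz) : zaliwaz
% 12. measurebox re(v: 370, u_from: K, u_to: C) : 1937/20
% 13. keep pen(p: /zobo/flusli/zu/grora, c: ku) : created
% 14. measurebox re(v: -4837, u_from: kg, u_to: g) : -4837000
% 15. keep peekin(p: /zobo) : [flusli/, hagoduz, suprid/]

Answer: [flusli/, hagoduz, suprid/]


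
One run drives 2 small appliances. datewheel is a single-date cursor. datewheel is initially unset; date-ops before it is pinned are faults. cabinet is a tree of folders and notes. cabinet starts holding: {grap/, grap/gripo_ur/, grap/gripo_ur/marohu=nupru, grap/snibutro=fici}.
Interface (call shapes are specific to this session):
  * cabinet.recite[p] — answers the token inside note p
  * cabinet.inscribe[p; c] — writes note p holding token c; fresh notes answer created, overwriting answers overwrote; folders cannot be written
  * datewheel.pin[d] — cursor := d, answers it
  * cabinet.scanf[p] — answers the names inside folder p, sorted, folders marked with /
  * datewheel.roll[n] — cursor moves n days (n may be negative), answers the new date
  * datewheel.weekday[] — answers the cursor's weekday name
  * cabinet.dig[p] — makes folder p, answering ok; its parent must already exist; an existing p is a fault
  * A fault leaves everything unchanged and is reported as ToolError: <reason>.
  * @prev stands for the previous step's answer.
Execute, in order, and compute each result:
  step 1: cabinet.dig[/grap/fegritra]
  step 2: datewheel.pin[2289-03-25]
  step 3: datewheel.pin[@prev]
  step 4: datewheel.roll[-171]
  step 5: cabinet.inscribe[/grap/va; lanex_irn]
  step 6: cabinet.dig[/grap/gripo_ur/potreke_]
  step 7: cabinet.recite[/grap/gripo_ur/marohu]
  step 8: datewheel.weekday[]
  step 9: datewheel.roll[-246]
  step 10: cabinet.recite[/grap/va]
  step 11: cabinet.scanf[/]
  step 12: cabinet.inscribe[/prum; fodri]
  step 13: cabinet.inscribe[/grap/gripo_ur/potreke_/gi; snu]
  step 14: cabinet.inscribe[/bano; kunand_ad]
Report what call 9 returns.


Next I call cabinet.dig on /grap/fegritra, and see ok.
I invoke datewheel.pin on 2289-03-25, giving 2289-03-25.
Calling datewheel.pin on @prev, and get 2289-03-25.
Using datewheel.roll on -171, and observe 2288-10-05.
I invoke cabinet.inscribe on /grap/va, lanex_irn, and get created.
Now I run cabinet.dig on /grap/gripo_ur/potreke_, — result: ok.
Using cabinet.recite on /grap/gripo_ur/marohu, — result: nupru.
I invoke datewheel.weekday, and observe Friday.
Then datewheel.roll on -246, and get 2288-02-02.
Then cabinet.recite on /grap/va, — result: lanex_irn.
Now I run cabinet.scanf on /, and get [grap/].
I try cabinet.inscribe on /prum, fodri: created.
Using cabinet.inscribe on /grap/gripo_ur/potreke_/gi, snu, yielding created.
I try cabinet.inscribe on /bano, kunand_ad, → created.

Answer: 2288-02-02
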